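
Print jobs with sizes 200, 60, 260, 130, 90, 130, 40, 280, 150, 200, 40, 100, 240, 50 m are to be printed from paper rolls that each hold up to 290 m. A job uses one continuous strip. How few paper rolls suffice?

7

Total = 280 + 260 + 240 + 200 + 200 + 150 + 130 + 130 + 100 + 90 + 60 + 50 + 40 + 40 = 1970 m.
Lower bound: ⌈1970/290⌉ = 7 paper rolls.
A packing using 7 paper rolls:
  roll 1: 280 = 280
  roll 2: 260 = 260
  roll 3: 240 + 50 = 290
  roll 4: 200 + 90 = 290
  roll 5: 200 + 40 + 40 = 280
  roll 6: 150 + 130 = 280
  roll 7: 130 + 100 + 60 = 290
This matches the lower bound, so 7 is optimal.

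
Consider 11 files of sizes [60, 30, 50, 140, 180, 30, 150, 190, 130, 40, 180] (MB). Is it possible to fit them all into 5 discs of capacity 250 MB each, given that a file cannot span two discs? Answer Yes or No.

Total = 1180 MB; ⌈1180/250⌉ = 5.
6 files each exceed half the capacity and cannot share a disc, forcing at least 6 discs.
At least 6 discs are required, but only 5 are allowed.

No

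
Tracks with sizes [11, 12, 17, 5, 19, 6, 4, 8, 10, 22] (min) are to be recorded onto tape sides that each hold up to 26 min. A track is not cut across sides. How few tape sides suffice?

Total = 22 + 19 + 17 + 12 + 11 + 10 + 8 + 6 + 5 + 4 = 114 min.
Lower bound: ⌈114/26⌉ = 5 tape sides.
A packing using 5 tape sides:
  side 1: 22 + 4 = 26
  side 2: 19 + 6 = 25
  side 3: 17 + 8 = 25
  side 4: 12 + 11 = 23
  side 5: 10 + 5 = 15
This matches the lower bound, so 5 is optimal.

5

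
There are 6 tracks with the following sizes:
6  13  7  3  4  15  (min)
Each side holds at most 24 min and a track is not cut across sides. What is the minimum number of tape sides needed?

2

Total = 15 + 13 + 7 + 6 + 4 + 3 = 48 min.
Lower bound: ⌈48/24⌉ = 2 tape sides.
A packing using 2 tape sides:
  side 1: 15 + 6 + 3 = 24
  side 2: 13 + 7 + 4 = 24
This matches the lower bound, so 2 is optimal.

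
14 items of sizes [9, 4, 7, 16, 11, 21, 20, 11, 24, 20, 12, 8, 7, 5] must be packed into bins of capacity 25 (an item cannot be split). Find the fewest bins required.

Total = 24 + 21 + 20 + 20 + 16 + 12 + 11 + 11 + 9 + 8 + 7 + 7 + 5 + 4 = 175.
Lower bound: ⌈175/25⌉ = 7 bins.
A packing using 8 bins:
  bin 1: 24 = 24
  bin 2: 21 + 4 = 25
  bin 3: 20 + 5 = 25
  bin 4: 20 = 20
  bin 5: 16 + 9 = 25
  bin 6: 12 + 11 = 23
  bin 7: 11 + 8 = 19
  bin 8: 7 + 7 = 14
No arrangement into 7 bins stays within capacity, so 8 is optimal.

8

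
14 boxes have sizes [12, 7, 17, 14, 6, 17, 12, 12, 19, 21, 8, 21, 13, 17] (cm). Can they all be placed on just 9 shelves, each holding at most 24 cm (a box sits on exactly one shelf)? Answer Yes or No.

No

Total = 196 cm; ⌈196/24⌉ = 9.
The bound of 9 does not rule out 9, but exhaustive search shows no assignment into 9 shelves of capacity 24 cm exists — the minimum is 10.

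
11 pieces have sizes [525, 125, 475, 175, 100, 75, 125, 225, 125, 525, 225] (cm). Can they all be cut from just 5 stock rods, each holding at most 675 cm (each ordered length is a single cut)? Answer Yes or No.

A valid assignment using 5 stock rods:
  stock rod 1: 525 + 125 = 650
  stock rod 2: 525 + 125 = 650
  stock rod 3: 475 + 175 = 650
  stock rod 4: 225 + 225 + 125 + 100 = 675
  stock rod 5: 75 = 75
Every load is within 675 cm, so 5 stock rods suffice.

Yes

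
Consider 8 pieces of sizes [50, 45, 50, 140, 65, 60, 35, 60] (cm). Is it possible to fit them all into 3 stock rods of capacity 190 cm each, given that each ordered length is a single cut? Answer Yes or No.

A valid assignment using 3 stock rods:
  stock rod 1: 140 + 50 = 190
  stock rod 2: 65 + 60 + 60 = 185
  stock rod 3: 50 + 45 + 35 = 130
Every load is within 190 cm, so 3 stock rods suffice.

Yes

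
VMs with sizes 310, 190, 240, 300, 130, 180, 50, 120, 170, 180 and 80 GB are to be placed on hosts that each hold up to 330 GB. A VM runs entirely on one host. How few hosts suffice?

7

Total = 310 + 300 + 240 + 190 + 180 + 180 + 170 + 130 + 120 + 80 + 50 = 1950 GB.
Lower bound: ⌈1950/330⌉ = 6 hosts.
Also, 7 VMs each exceed 165 GB, and no two of those can share a host, so at least 7 hosts are needed.
A packing using 7 hosts:
  host 1: 310 = 310
  host 2: 300 = 300
  host 3: 240 + 80 = 320
  host 4: 190 + 130 = 320
  host 5: 180 + 120 = 300
  host 6: 180 + 50 = 230
  host 7: 170 = 170
This matches the lower bound, so 7 is optimal.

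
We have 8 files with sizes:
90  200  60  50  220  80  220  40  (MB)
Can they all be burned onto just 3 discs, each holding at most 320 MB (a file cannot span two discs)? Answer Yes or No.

Total = 960 MB; ⌈960/320⌉ = 3.
The bound of 3 does not rule out 3, but exhaustive search shows no assignment into 3 discs of capacity 320 MB exists — the minimum is 4.

No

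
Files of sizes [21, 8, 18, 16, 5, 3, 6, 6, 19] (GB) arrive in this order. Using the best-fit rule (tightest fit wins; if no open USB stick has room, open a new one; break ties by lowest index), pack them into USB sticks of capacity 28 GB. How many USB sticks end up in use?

4

  21 → USB stick 1 (new)  [load 21/28]
  8 → USB stick 2 (new)  [load 8/28]
  18 → USB stick 2  [load 26/28]
  16 → USB stick 3 (new)  [load 16/28]
  5 → USB stick 1  [load 26/28]
  3 → USB stick 3  [load 19/28]
  6 → USB stick 3  [load 25/28]
  6 → USB stick 4 (new)  [load 6/28]
  19 → USB stick 4  [load 25/28]
4 USB sticks opened.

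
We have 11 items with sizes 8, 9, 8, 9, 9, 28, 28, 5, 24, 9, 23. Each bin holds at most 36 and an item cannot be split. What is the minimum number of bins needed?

Total = 28 + 28 + 24 + 23 + 9 + 9 + 9 + 9 + 8 + 8 + 5 = 160.
Lower bound: ⌈160/36⌉ = 5 bins.
A packing using 5 bins:
  bin 1: 28 + 8 = 36
  bin 2: 28 + 8 = 36
  bin 3: 24 + 9 = 33
  bin 4: 23 + 9 = 32
  bin 5: 9 + 9 + 5 = 23
This matches the lower bound, so 5 is optimal.

5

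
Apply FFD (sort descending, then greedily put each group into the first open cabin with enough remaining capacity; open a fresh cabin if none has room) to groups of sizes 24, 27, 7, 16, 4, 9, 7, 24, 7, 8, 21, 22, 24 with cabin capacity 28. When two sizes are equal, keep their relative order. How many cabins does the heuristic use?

Sorted descending: 27, 24, 24, 24, 22, 21, 16, 9, 8, 7, 7, 7, 4.
  27 → cabin 1 (new)  [load 27/28]
  24 → cabin 2 (new)  [load 24/28]
  24 → cabin 3 (new)  [load 24/28]
  24 → cabin 4 (new)  [load 24/28]
  22 → cabin 5 (new)  [load 22/28]
  21 → cabin 6 (new)  [load 21/28]
  16 → cabin 7 (new)  [load 16/28]
  9 → cabin 7  [load 25/28]
  8 → cabin 8 (new)  [load 8/28]
  7 → cabin 6  [load 28/28]
  7 → cabin 8  [load 15/28]
  7 → cabin 8  [load 22/28]
  4 → cabin 2  [load 28/28]
8 cabins opened.

8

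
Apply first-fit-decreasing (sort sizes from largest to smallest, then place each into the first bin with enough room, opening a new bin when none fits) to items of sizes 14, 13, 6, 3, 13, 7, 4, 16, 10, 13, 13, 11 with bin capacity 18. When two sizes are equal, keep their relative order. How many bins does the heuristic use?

Sorted descending: 16, 14, 13, 13, 13, 13, 11, 10, 7, 6, 4, 3.
  16 → bin 1 (new)  [load 16/18]
  14 → bin 2 (new)  [load 14/18]
  13 → bin 3 (new)  [load 13/18]
  13 → bin 4 (new)  [load 13/18]
  13 → bin 5 (new)  [load 13/18]
  13 → bin 6 (new)  [load 13/18]
  11 → bin 7 (new)  [load 11/18]
  10 → bin 8 (new)  [load 10/18]
  7 → bin 7  [load 18/18]
  6 → bin 8  [load 16/18]
  4 → bin 2  [load 18/18]
  3 → bin 3  [load 16/18]
8 bins opened.

8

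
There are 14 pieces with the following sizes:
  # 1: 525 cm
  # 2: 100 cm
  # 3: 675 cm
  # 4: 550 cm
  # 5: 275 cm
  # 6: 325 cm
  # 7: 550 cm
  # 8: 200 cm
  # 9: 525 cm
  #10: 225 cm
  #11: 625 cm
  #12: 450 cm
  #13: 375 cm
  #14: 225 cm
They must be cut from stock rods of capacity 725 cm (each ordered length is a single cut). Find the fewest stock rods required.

9

Total = 675 + 625 + 550 + 550 + 525 + 525 + 450 + 375 + 325 + 275 + 225 + 225 + 200 + 100 = 5625 cm.
Lower bound: ⌈5625/725⌉ = 8 stock rods.
A packing using 9 stock rods:
  stock rod 1: 675 = 675
  stock rod 2: 625 + 100 = 725
  stock rod 3: 550 = 550
  stock rod 4: 550 = 550
  stock rod 5: 525 + 200 = 725
  stock rod 6: 525 = 525
  stock rod 7: 450 + 275 = 725
  stock rod 8: 375 + 325 = 700
  stock rod 9: 225 + 225 = 450
No arrangement into 8 stock rods stays within capacity, so 9 is optimal.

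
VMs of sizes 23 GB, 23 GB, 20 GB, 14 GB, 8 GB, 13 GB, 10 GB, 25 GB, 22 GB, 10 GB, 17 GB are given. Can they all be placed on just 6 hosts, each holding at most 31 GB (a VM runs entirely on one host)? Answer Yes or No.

No

Total = 185 GB; ⌈185/31⌉ = 6.
The bound of 6 does not rule out 6, but exhaustive search shows no assignment into 6 hosts of capacity 31 GB exists — the minimum is 7.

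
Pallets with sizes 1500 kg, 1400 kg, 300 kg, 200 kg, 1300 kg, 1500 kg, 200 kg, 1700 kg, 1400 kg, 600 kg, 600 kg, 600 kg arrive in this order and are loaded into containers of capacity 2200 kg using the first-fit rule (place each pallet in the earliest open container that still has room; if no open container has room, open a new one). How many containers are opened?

6

  1500 → container 1 (new)  [load 1500/2200]
  1400 → container 2 (new)  [load 1400/2200]
  300 → container 1  [load 1800/2200]
  200 → container 1  [load 2000/2200]
  1300 → container 3 (new)  [load 1300/2200]
  1500 → container 4 (new)  [load 1500/2200]
  200 → container 1  [load 2200/2200]
  1700 → container 5 (new)  [load 1700/2200]
  1400 → container 6 (new)  [load 1400/2200]
  600 → container 2  [load 2000/2200]
  600 → container 3  [load 1900/2200]
  600 → container 4  [load 2100/2200]
6 containers opened.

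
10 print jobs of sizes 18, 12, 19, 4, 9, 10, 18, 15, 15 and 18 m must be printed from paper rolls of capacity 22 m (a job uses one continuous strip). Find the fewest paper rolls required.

8

Total = 19 + 18 + 18 + 18 + 15 + 15 + 12 + 10 + 9 + 4 = 138 m.
Lower bound: ⌈138/22⌉ = 7 paper rolls.
A packing using 8 paper rolls:
  roll 1: 19 = 19
  roll 2: 18 + 4 = 22
  roll 3: 18 = 18
  roll 4: 18 = 18
  roll 5: 15 = 15
  roll 6: 15 = 15
  roll 7: 12 + 10 = 22
  roll 8: 9 = 9
No arrangement into 7 paper rolls stays within capacity, so 8 is optimal.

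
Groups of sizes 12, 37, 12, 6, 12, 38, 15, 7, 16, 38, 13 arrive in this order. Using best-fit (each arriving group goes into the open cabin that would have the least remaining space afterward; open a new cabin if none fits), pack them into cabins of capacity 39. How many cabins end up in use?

6

  12 → cabin 1 (new)  [load 12/39]
  37 → cabin 2 (new)  [load 37/39]
  12 → cabin 1  [load 24/39]
  6 → cabin 1  [load 30/39]
  12 → cabin 3 (new)  [load 12/39]
  38 → cabin 4 (new)  [load 38/39]
  15 → cabin 3  [load 27/39]
  7 → cabin 1  [load 37/39]
  16 → cabin 5 (new)  [load 16/39]
  38 → cabin 6 (new)  [load 38/39]
  13 → cabin 5  [load 29/39]
6 cabins opened.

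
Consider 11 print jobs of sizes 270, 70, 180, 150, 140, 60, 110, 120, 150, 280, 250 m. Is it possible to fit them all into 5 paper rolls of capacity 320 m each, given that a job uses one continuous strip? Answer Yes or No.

Total = 1780 m; ⌈1780/320⌉ = 6.
At least 6 paper rolls are required, but only 5 are allowed.

No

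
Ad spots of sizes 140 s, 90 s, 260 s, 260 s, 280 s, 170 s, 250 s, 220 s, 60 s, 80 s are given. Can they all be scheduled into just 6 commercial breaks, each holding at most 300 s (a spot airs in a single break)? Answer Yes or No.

Total = 1810 s; ⌈1810/300⌉ = 7.
At least 7 commercial breaks are required, but only 6 are allowed.

No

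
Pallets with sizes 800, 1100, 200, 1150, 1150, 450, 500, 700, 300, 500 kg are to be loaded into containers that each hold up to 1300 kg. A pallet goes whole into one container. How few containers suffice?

6

Total = 1150 + 1150 + 1100 + 800 + 700 + 500 + 500 + 450 + 300 + 200 = 6850 kg.
Lower bound: ⌈6850/1300⌉ = 6 containers.
A packing using 6 containers:
  container 1: 1150 = 1150
  container 2: 1150 = 1150
  container 3: 1100 + 200 = 1300
  container 4: 800 + 500 = 1300
  container 5: 700 + 500 = 1200
  container 6: 450 + 300 = 750
This matches the lower bound, so 6 is optimal.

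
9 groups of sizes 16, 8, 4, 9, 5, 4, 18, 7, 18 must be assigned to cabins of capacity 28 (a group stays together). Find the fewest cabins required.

4

Total = 18 + 18 + 16 + 9 + 8 + 7 + 5 + 4 + 4 = 89.
Lower bound: ⌈89/28⌉ = 4 cabins.
A packing using 4 cabins:
  cabin 1: 18 + 9 = 27
  cabin 2: 18 + 8 = 26
  cabin 3: 16 + 7 + 5 = 28
  cabin 4: 4 + 4 = 8
This matches the lower bound, so 4 is optimal.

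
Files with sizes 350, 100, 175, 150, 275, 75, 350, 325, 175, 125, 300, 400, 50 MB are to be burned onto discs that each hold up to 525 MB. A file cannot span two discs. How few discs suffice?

6

Total = 400 + 350 + 350 + 325 + 300 + 275 + 175 + 175 + 150 + 125 + 100 + 75 + 50 = 2850 MB.
Lower bound: ⌈2850/525⌉ = 6 discs.
A packing using 6 discs:
  disc 1: 400 + 125 = 525
  disc 2: 350 + 175 = 525
  disc 3: 350 + 175 = 525
  disc 4: 325 + 150 + 50 = 525
  disc 5: 300 + 100 + 75 = 475
  disc 6: 275 = 275
This matches the lower bound, so 6 is optimal.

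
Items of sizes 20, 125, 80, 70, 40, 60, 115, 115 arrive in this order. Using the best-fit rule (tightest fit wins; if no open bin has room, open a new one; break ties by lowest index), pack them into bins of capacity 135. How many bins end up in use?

6

  20 → bin 1 (new)  [load 20/135]
  125 → bin 2 (new)  [load 125/135]
  80 → bin 1  [load 100/135]
  70 → bin 3 (new)  [load 70/135]
  40 → bin 3  [load 110/135]
  60 → bin 4 (new)  [load 60/135]
  115 → bin 5 (new)  [load 115/135]
  115 → bin 6 (new)  [load 115/135]
6 bins opened.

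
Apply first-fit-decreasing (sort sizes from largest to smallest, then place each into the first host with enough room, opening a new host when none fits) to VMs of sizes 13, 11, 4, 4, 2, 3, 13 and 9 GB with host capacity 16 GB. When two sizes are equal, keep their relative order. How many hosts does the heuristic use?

Sorted descending: 13, 13, 11, 9, 4, 4, 3, 2.
  13 → host 1 (new)  [load 13/16]
  13 → host 2 (new)  [load 13/16]
  11 → host 3 (new)  [load 11/16]
  9 → host 4 (new)  [load 9/16]
  4 → host 3  [load 15/16]
  4 → host 4  [load 13/16]
  3 → host 1  [load 16/16]
  2 → host 2  [load 15/16]
4 hosts opened.

4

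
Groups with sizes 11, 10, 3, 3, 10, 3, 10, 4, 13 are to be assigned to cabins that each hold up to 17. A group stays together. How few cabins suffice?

5

Total = 13 + 11 + 10 + 10 + 10 + 4 + 3 + 3 + 3 = 67.
Lower bound: ⌈67/17⌉ = 4 cabins.
Also, 5 groups each exceed 17/2, and no two of those can share a cabin, so at least 5 cabins are needed.
A packing using 5 cabins:
  cabin 1: 13 + 4 = 17
  cabin 2: 11 + 3 + 3 = 17
  cabin 3: 10 + 3 = 13
  cabin 4: 10 = 10
  cabin 5: 10 = 10
This matches the lower bound, so 5 is optimal.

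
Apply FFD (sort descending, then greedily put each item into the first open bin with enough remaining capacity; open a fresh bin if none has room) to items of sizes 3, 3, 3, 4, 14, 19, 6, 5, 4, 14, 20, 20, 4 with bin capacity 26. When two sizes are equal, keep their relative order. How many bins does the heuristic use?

Sorted descending: 20, 20, 19, 14, 14, 6, 5, 4, 4, 4, 3, 3, 3.
  20 → bin 1 (new)  [load 20/26]
  20 → bin 2 (new)  [load 20/26]
  19 → bin 3 (new)  [load 19/26]
  14 → bin 4 (new)  [load 14/26]
  14 → bin 5 (new)  [load 14/26]
  6 → bin 1  [load 26/26]
  5 → bin 2  [load 25/26]
  4 → bin 3  [load 23/26]
  4 → bin 4  [load 18/26]
  4 → bin 4  [load 22/26]
  3 → bin 3  [load 26/26]
  3 → bin 4  [load 25/26]
  3 → bin 5  [load 17/26]
5 bins opened.

5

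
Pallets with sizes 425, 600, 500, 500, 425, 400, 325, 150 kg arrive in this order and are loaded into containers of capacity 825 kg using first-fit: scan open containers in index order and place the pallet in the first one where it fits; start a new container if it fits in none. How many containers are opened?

  425 → container 1 (new)  [load 425/825]
  600 → container 2 (new)  [load 600/825]
  500 → container 3 (new)  [load 500/825]
  500 → container 4 (new)  [load 500/825]
  425 → container 5 (new)  [load 425/825]
  400 → container 1  [load 825/825]
  325 → container 3  [load 825/825]
  150 → container 2  [load 750/825]
5 containers opened.

5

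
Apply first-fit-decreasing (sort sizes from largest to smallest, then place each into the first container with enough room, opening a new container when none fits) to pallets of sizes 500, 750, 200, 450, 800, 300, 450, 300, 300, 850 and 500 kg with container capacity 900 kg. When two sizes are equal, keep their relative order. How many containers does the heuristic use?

Sorted descending: 850, 800, 750, 500, 500, 450, 450, 300, 300, 300, 200.
  850 → container 1 (new)  [load 850/900]
  800 → container 2 (new)  [load 800/900]
  750 → container 3 (new)  [load 750/900]
  500 → container 4 (new)  [load 500/900]
  500 → container 5 (new)  [load 500/900]
  450 → container 6 (new)  [load 450/900]
  450 → container 6  [load 900/900]
  300 → container 4  [load 800/900]
  300 → container 5  [load 800/900]
  300 → container 7 (new)  [load 300/900]
  200 → container 7  [load 500/900]
7 containers opened.

7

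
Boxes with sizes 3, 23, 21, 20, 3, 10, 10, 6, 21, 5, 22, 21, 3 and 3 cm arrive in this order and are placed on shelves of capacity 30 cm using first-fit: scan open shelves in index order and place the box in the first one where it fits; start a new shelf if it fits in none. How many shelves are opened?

  3 → shelf 1 (new)  [load 3/30]
  23 → shelf 1  [load 26/30]
  21 → shelf 2 (new)  [load 21/30]
  20 → shelf 3 (new)  [load 20/30]
  3 → shelf 1  [load 29/30]
  10 → shelf 3  [load 30/30]
  10 → shelf 4 (new)  [load 10/30]
  6 → shelf 2  [load 27/30]
  21 → shelf 5 (new)  [load 21/30]
  5 → shelf 4  [load 15/30]
  22 → shelf 6 (new)  [load 22/30]
  21 → shelf 7 (new)  [load 21/30]
  3 → shelf 2  [load 30/30]
  3 → shelf 4  [load 18/30]
7 shelves opened.

7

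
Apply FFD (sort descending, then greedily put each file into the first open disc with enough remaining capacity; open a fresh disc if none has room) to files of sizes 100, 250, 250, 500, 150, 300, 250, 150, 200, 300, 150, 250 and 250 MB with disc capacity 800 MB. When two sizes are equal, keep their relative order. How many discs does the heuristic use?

4

Sorted descending: 500, 300, 300, 250, 250, 250, 250, 250, 200, 150, 150, 150, 100.
  500 → disc 1 (new)  [load 500/800]
  300 → disc 1  [load 800/800]
  300 → disc 2 (new)  [load 300/800]
  250 → disc 2  [load 550/800]
  250 → disc 2  [load 800/800]
  250 → disc 3 (new)  [load 250/800]
  250 → disc 3  [load 500/800]
  250 → disc 3  [load 750/800]
  200 → disc 4 (new)  [load 200/800]
  150 → disc 4  [load 350/800]
  150 → disc 4  [load 500/800]
  150 → disc 4  [load 650/800]
  100 → disc 4  [load 750/800]
4 discs opened.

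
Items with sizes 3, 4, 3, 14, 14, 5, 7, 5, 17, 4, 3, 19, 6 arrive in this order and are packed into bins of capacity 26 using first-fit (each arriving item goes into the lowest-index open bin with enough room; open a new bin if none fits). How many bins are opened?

  3 → bin 1 (new)  [load 3/26]
  4 → bin 1  [load 7/26]
  3 → bin 1  [load 10/26]
  14 → bin 1  [load 24/26]
  14 → bin 2 (new)  [load 14/26]
  5 → bin 2  [load 19/26]
  7 → bin 2  [load 26/26]
  5 → bin 3 (new)  [load 5/26]
  17 → bin 3  [load 22/26]
  4 → bin 3  [load 26/26]
  3 → bin 4 (new)  [load 3/26]
  19 → bin 4  [load 22/26]
  6 → bin 5 (new)  [load 6/26]
5 bins opened.

5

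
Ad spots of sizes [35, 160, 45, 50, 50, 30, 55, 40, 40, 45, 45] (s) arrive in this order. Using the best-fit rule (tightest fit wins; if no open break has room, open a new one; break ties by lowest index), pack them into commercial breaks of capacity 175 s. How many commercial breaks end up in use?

  35 → break 1 (new)  [load 35/175]
  160 → break 2 (new)  [load 160/175]
  45 → break 1  [load 80/175]
  50 → break 1  [load 130/175]
  50 → break 3 (new)  [load 50/175]
  30 → break 1  [load 160/175]
  55 → break 3  [load 105/175]
  40 → break 3  [load 145/175]
  40 → break 4 (new)  [load 40/175]
  45 → break 4  [load 85/175]
  45 → break 4  [load 130/175]
4 commercial breaks opened.

4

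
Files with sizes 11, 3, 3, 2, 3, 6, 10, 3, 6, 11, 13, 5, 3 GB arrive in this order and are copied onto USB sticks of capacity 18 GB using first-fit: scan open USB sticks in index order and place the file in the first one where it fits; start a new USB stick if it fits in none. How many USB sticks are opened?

  11 → USB stick 1 (new)  [load 11/18]
  3 → USB stick 1  [load 14/18]
  3 → USB stick 1  [load 17/18]
  2 → USB stick 2 (new)  [load 2/18]
  3 → USB stick 2  [load 5/18]
  6 → USB stick 2  [load 11/18]
  10 → USB stick 3 (new)  [load 10/18]
  3 → USB stick 2  [load 14/18]
  6 → USB stick 3  [load 16/18]
  11 → USB stick 4 (new)  [load 11/18]
  13 → USB stick 5 (new)  [load 13/18]
  5 → USB stick 4  [load 16/18]
  3 → USB stick 2  [load 17/18]
5 USB sticks opened.

5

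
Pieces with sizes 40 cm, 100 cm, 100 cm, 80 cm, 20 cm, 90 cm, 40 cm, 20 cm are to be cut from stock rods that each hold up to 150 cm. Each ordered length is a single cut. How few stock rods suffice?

4

Total = 100 + 100 + 90 + 80 + 40 + 40 + 20 + 20 = 490 cm.
Lower bound: ⌈490/150⌉ = 4 stock rods.
A packing using 4 stock rods:
  stock rod 1: 100 + 40 = 140
  stock rod 2: 100 + 40 = 140
  stock rod 3: 90 + 20 + 20 = 130
  stock rod 4: 80 = 80
This matches the lower bound, so 4 is optimal.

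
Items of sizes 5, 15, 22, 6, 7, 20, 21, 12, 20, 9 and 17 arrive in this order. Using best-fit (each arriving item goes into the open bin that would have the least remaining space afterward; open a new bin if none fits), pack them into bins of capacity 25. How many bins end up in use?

8

  5 → bin 1 (new)  [load 5/25]
  15 → bin 1  [load 20/25]
  22 → bin 2 (new)  [load 22/25]
  6 → bin 3 (new)  [load 6/25]
  7 → bin 3  [load 13/25]
  20 → bin 4 (new)  [load 20/25]
  21 → bin 5 (new)  [load 21/25]
  12 → bin 3  [load 25/25]
  20 → bin 6 (new)  [load 20/25]
  9 → bin 7 (new)  [load 9/25]
  17 → bin 8 (new)  [load 17/25]
8 bins opened.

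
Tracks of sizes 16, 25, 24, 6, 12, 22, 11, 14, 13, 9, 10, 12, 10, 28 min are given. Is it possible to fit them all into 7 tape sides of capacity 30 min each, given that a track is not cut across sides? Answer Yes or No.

Total = 212 min; ⌈212/30⌉ = 8.
At least 8 tape sides are required, but only 7 are allowed.

No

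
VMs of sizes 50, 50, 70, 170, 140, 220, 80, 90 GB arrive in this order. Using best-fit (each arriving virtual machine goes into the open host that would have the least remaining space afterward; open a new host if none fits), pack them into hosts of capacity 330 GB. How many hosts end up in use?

  50 → host 1 (new)  [load 50/330]
  50 → host 1  [load 100/330]
  70 → host 1  [load 170/330]
  170 → host 2 (new)  [load 170/330]
  140 → host 1  [load 310/330]
  220 → host 3 (new)  [load 220/330]
  80 → host 3  [load 300/330]
  90 → host 2  [load 260/330]
3 hosts opened.

3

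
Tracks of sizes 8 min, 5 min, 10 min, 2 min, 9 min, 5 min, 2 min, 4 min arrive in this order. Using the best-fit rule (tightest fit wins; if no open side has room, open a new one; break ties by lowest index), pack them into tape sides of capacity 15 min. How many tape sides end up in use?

  8 → side 1 (new)  [load 8/15]
  5 → side 1  [load 13/15]
  10 → side 2 (new)  [load 10/15]
  2 → side 1  [load 15/15]
  9 → side 3 (new)  [load 9/15]
  5 → side 2  [load 15/15]
  2 → side 3  [load 11/15]
  4 → side 3  [load 15/15]
3 tape sides opened.

3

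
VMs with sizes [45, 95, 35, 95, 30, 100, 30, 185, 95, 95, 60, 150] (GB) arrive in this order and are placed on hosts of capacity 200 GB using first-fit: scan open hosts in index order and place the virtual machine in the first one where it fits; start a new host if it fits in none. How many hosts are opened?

  45 → host 1 (new)  [load 45/200]
  95 → host 1  [load 140/200]
  35 → host 1  [load 175/200]
  95 → host 2 (new)  [load 95/200]
  30 → host 2  [load 125/200]
  100 → host 3 (new)  [load 100/200]
  30 → host 2  [load 155/200]
  185 → host 4 (new)  [load 185/200]
  95 → host 3  [load 195/200]
  95 → host 5 (new)  [load 95/200]
  60 → host 5  [load 155/200]
  150 → host 6 (new)  [load 150/200]
6 hosts opened.

6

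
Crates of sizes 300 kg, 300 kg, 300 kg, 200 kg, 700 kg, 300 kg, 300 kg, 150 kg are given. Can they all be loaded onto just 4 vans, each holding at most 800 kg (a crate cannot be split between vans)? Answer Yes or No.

Yes

A valid assignment using 4 vans:
  van 1: 700 = 700
  van 2: 300 + 300 + 200 = 800
  van 3: 300 + 300 + 150 = 750
  van 4: 300 = 300
Every load is within 800 kg, so 4 vans suffice.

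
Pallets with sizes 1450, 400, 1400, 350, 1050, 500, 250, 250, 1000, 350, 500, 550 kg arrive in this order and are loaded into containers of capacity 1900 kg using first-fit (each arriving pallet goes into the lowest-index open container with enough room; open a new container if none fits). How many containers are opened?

5

  1450 → container 1 (new)  [load 1450/1900]
  400 → container 1  [load 1850/1900]
  1400 → container 2 (new)  [load 1400/1900]
  350 → container 2  [load 1750/1900]
  1050 → container 3 (new)  [load 1050/1900]
  500 → container 3  [load 1550/1900]
  250 → container 3  [load 1800/1900]
  250 → container 4 (new)  [load 250/1900]
  1000 → container 4  [load 1250/1900]
  350 → container 4  [load 1600/1900]
  500 → container 5 (new)  [load 500/1900]
  550 → container 5  [load 1050/1900]
5 containers opened.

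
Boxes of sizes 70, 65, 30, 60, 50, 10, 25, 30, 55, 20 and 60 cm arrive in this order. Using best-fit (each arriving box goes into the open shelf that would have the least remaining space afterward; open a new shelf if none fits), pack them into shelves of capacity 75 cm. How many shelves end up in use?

7

  70 → shelf 1 (new)  [load 70/75]
  65 → shelf 2 (new)  [load 65/75]
  30 → shelf 3 (new)  [load 30/75]
  60 → shelf 4 (new)  [load 60/75]
  50 → shelf 5 (new)  [load 50/75]
  10 → shelf 2  [load 75/75]
  25 → shelf 5  [load 75/75]
  30 → shelf 3  [load 60/75]
  55 → shelf 6 (new)  [load 55/75]
  20 → shelf 6  [load 75/75]
  60 → shelf 7 (new)  [load 60/75]
7 shelves opened.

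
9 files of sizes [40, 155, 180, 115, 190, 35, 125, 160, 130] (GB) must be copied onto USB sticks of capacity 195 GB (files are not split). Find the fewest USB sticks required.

Total = 190 + 180 + 160 + 155 + 130 + 125 + 115 + 40 + 35 = 1130 GB.
Lower bound: ⌈1130/195⌉ = 6 USB sticks.
Also, 7 files each exceed 195/2 GB, and no two of those can share a USB stick, so at least 7 USB sticks are needed.
A packing using 7 USB sticks:
  USB stick 1: 190 = 190
  USB stick 2: 180 = 180
  USB stick 3: 160 + 35 = 195
  USB stick 4: 155 + 40 = 195
  USB stick 5: 130 = 130
  USB stick 6: 125 = 125
  USB stick 7: 115 = 115
This matches the lower bound, so 7 is optimal.

7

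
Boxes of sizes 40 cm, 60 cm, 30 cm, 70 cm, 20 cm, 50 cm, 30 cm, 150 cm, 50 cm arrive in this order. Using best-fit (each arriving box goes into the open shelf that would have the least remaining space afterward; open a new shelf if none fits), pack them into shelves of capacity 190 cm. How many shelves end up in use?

  40 → shelf 1 (new)  [load 40/190]
  60 → shelf 1  [load 100/190]
  30 → shelf 1  [load 130/190]
  70 → shelf 2 (new)  [load 70/190]
  20 → shelf 1  [load 150/190]
  50 → shelf 2  [load 120/190]
  30 → shelf 1  [load 180/190]
  150 → shelf 3 (new)  [load 150/190]
  50 → shelf 2  [load 170/190]
3 shelves opened.

3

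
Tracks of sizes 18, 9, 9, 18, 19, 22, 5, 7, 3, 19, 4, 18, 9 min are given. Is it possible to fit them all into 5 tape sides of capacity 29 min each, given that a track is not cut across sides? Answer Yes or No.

Total = 160 min; ⌈160/29⌉ = 6.
At least 6 tape sides are required, but only 5 are allowed.

No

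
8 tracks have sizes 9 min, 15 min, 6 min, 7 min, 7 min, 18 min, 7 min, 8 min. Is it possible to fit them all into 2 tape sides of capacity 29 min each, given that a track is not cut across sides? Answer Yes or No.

Total = 77 min; ⌈77/29⌉ = 3.
At least 3 tape sides are required, but only 2 are allowed.

No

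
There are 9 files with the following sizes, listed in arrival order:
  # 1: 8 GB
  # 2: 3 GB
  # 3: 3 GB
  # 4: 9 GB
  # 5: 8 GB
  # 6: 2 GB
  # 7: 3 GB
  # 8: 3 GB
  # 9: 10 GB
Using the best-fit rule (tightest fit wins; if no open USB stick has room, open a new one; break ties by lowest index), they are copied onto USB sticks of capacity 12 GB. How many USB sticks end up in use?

5

  8 → USB stick 1 (new)  [load 8/12]
  3 → USB stick 1  [load 11/12]
  3 → USB stick 2 (new)  [load 3/12]
  9 → USB stick 2  [load 12/12]
  8 → USB stick 3 (new)  [load 8/12]
  2 → USB stick 3  [load 10/12]
  3 → USB stick 4 (new)  [load 3/12]
  3 → USB stick 4  [load 6/12]
  10 → USB stick 5 (new)  [load 10/12]
5 USB sticks opened.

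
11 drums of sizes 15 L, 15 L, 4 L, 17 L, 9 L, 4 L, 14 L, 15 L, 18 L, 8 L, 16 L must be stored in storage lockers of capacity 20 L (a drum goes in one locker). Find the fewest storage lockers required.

8

Total = 18 + 17 + 16 + 15 + 15 + 15 + 14 + 9 + 8 + 4 + 4 = 135 L.
Lower bound: ⌈135/20⌉ = 7 storage lockers.
A packing using 8 storage lockers:
  locker 1: 18 = 18
  locker 2: 17 = 17
  locker 3: 16 + 4 = 20
  locker 4: 15 + 4 = 19
  locker 5: 15 = 15
  locker 6: 15 = 15
  locker 7: 14 = 14
  locker 8: 9 + 8 = 17
No arrangement into 7 storage lockers stays within capacity, so 8 is optimal.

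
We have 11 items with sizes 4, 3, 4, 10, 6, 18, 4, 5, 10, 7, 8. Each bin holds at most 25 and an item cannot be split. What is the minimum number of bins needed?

4

Total = 18 + 10 + 10 + 8 + 7 + 6 + 5 + 4 + 4 + 4 + 3 = 79.
Lower bound: ⌈79/25⌉ = 4 bins.
A packing using 4 bins:
  bin 1: 18 + 7 = 25
  bin 2: 10 + 10 + 5 = 25
  bin 3: 8 + 6 + 4 + 4 + 3 = 25
  bin 4: 4 = 4
This matches the lower bound, so 4 is optimal.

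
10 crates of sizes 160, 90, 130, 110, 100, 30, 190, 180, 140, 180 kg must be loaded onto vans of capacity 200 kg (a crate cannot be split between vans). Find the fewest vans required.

8

Total = 190 + 180 + 180 + 160 + 140 + 130 + 110 + 100 + 90 + 30 = 1310 kg.
Lower bound: ⌈1310/200⌉ = 7 vans.
A packing using 8 vans:
  van 1: 190 = 190
  van 2: 180 = 180
  van 3: 180 = 180
  van 4: 160 + 30 = 190
  van 5: 140 = 140
  van 6: 130 = 130
  van 7: 110 + 90 = 200
  van 8: 100 = 100
No arrangement into 7 vans stays within capacity, so 8 is optimal.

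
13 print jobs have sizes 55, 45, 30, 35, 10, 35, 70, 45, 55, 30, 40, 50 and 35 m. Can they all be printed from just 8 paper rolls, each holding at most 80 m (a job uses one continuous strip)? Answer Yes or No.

Yes

A valid assignment using 8 paper rolls:
  roll 1: 70 + 10 = 80
  roll 2: 55 = 55
  roll 3: 55 = 55
  roll 4: 50 + 30 = 80
  roll 5: 45 + 35 = 80
  roll 6: 45 + 35 = 80
  roll 7: 40 + 35 = 75
  roll 8: 30 = 30
Every load is within 80 m, so 8 paper rolls suffice.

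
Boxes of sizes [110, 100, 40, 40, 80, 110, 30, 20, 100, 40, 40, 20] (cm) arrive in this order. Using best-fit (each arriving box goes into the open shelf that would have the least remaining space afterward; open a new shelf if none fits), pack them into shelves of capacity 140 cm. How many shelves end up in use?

6

  110 → shelf 1 (new)  [load 110/140]
  100 → shelf 2 (new)  [load 100/140]
  40 → shelf 2  [load 140/140]
  40 → shelf 3 (new)  [load 40/140]
  80 → shelf 3  [load 120/140]
  110 → shelf 4 (new)  [load 110/140]
  30 → shelf 1  [load 140/140]
  20 → shelf 3  [load 140/140]
  100 → shelf 5 (new)  [load 100/140]
  40 → shelf 5  [load 140/140]
  40 → shelf 6 (new)  [load 40/140]
  20 → shelf 4  [load 130/140]
6 shelves opened.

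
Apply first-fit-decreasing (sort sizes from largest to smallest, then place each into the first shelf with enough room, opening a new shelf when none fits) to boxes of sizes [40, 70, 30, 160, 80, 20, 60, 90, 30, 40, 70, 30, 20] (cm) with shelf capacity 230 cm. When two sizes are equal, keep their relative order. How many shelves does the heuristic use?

4

Sorted descending: 160, 90, 80, 70, 70, 60, 40, 40, 30, 30, 30, 20, 20.
  160 → shelf 1 (new)  [load 160/230]
  90 → shelf 2 (new)  [load 90/230]
  80 → shelf 2  [load 170/230]
  70 → shelf 1  [load 230/230]
  70 → shelf 3 (new)  [load 70/230]
  60 → shelf 2  [load 230/230]
  40 → shelf 3  [load 110/230]
  40 → shelf 3  [load 150/230]
  30 → shelf 3  [load 180/230]
  30 → shelf 3  [load 210/230]
  30 → shelf 4 (new)  [load 30/230]
  20 → shelf 3  [load 230/230]
  20 → shelf 4  [load 50/230]
4 shelves opened.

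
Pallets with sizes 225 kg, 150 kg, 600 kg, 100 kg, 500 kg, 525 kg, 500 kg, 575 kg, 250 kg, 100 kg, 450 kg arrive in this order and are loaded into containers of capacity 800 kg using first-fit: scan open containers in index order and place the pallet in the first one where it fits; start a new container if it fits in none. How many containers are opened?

7

  225 → container 1 (new)  [load 225/800]
  150 → container 1  [load 375/800]
  600 → container 2 (new)  [load 600/800]
  100 → container 1  [load 475/800]
  500 → container 3 (new)  [load 500/800]
  525 → container 4 (new)  [load 525/800]
  500 → container 5 (new)  [load 500/800]
  575 → container 6 (new)  [load 575/800]
  250 → container 1  [load 725/800]
  100 → container 2  [load 700/800]
  450 → container 7 (new)  [load 450/800]
7 containers opened.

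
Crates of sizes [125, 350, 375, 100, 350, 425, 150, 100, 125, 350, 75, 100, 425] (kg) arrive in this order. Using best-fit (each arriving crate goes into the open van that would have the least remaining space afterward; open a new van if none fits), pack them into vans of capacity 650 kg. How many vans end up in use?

6

  125 → van 1 (new)  [load 125/650]
  350 → van 1  [load 475/650]
  375 → van 2 (new)  [load 375/650]
  100 → van 1  [load 575/650]
  350 → van 3 (new)  [load 350/650]
  425 → van 4 (new)  [load 425/650]
  150 → van 4  [load 575/650]
  100 → van 2  [load 475/650]
  125 → van 2  [load 600/650]
  350 → van 5 (new)  [load 350/650]
  75 → van 1  [load 650/650]
  100 → van 3  [load 450/650]
  425 → van 6 (new)  [load 425/650]
6 vans opened.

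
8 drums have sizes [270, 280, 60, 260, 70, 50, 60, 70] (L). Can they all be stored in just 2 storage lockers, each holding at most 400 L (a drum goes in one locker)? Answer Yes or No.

No

Total = 1120 L; ⌈1120/400⌉ = 3.
At least 3 storage lockers are required, but only 2 are allowed.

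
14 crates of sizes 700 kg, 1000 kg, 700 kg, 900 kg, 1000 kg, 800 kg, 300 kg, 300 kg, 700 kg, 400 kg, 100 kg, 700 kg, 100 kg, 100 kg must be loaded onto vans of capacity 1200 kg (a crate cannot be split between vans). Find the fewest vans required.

Total = 1000 + 1000 + 900 + 800 + 700 + 700 + 700 + 700 + 400 + 300 + 300 + 100 + 100 + 100 = 7800 kg.
Lower bound: ⌈7800/1200⌉ = 7 vans.
Also, 8 crates each exceed 600 kg, and no two of those can share a van, so at least 8 vans are needed.
A packing using 8 vans:
  van 1: 1000 + 100 + 100 = 1200
  van 2: 1000 + 100 = 1100
  van 3: 900 + 300 = 1200
  van 4: 800 + 400 = 1200
  van 5: 700 + 300 = 1000
  van 6: 700 = 700
  van 7: 700 = 700
  van 8: 700 = 700
This matches the lower bound, so 8 is optimal.

8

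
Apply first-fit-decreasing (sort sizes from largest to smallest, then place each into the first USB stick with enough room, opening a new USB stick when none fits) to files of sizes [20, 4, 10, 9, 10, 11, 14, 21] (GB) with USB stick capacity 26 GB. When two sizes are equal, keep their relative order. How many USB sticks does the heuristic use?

5

Sorted descending: 21, 20, 14, 11, 10, 10, 9, 4.
  21 → USB stick 1 (new)  [load 21/26]
  20 → USB stick 2 (new)  [load 20/26]
  14 → USB stick 3 (new)  [load 14/26]
  11 → USB stick 3  [load 25/26]
  10 → USB stick 4 (new)  [load 10/26]
  10 → USB stick 4  [load 20/26]
  9 → USB stick 5 (new)  [load 9/26]
  4 → USB stick 1  [load 25/26]
5 USB sticks opened.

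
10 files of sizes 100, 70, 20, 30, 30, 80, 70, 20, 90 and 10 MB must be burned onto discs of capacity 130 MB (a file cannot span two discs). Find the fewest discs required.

Total = 100 + 90 + 80 + 70 + 70 + 30 + 30 + 20 + 20 + 10 = 520 MB.
Lower bound: ⌈520/130⌉ = 4 discs.
Also, 5 files each exceed 65 MB, and no two of those can share a disc, so at least 5 discs are needed.
A packing using 5 discs:
  disc 1: 100 + 30 = 130
  disc 2: 90 + 30 + 10 = 130
  disc 3: 80 + 20 + 20 = 120
  disc 4: 70 = 70
  disc 5: 70 = 70
This matches the lower bound, so 5 is optimal.

5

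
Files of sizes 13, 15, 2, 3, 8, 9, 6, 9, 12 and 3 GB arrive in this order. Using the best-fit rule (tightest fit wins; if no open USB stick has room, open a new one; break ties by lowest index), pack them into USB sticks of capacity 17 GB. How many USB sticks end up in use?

  13 → USB stick 1 (new)  [load 13/17]
  15 → USB stick 2 (new)  [load 15/17]
  2 → USB stick 2  [load 17/17]
  3 → USB stick 1  [load 16/17]
  8 → USB stick 3 (new)  [load 8/17]
  9 → USB stick 3  [load 17/17]
  6 → USB stick 4 (new)  [load 6/17]
  9 → USB stick 4  [load 15/17]
  12 → USB stick 5 (new)  [load 12/17]
  3 → USB stick 5  [load 15/17]
5 USB sticks opened.

5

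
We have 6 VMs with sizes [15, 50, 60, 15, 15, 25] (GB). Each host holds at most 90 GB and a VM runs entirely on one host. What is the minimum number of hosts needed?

2

Total = 60 + 50 + 25 + 15 + 15 + 15 = 180 GB.
Lower bound: ⌈180/90⌉ = 2 hosts.
A packing using 2 hosts:
  host 1: 60 + 15 + 15 = 90
  host 2: 50 + 25 + 15 = 90
This matches the lower bound, so 2 is optimal.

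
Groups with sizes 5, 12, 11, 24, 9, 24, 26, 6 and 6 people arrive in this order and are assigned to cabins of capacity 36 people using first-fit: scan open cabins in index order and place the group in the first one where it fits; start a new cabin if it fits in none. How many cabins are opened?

4

  5 → cabin 1 (new)  [load 5/36]
  12 → cabin 1  [load 17/36]
  11 → cabin 1  [load 28/36]
  24 → cabin 2 (new)  [load 24/36]
  9 → cabin 2  [load 33/36]
  24 → cabin 3 (new)  [load 24/36]
  26 → cabin 4 (new)  [load 26/36]
  6 → cabin 1  [load 34/36]
  6 → cabin 3  [load 30/36]
4 cabins opened.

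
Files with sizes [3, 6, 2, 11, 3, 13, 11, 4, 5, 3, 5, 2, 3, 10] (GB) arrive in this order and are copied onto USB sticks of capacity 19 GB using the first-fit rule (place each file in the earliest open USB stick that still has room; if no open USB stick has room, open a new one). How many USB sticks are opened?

5

  3 → USB stick 1 (new)  [load 3/19]
  6 → USB stick 1  [load 9/19]
  2 → USB stick 1  [load 11/19]
  11 → USB stick 2 (new)  [load 11/19]
  3 → USB stick 1  [load 14/19]
  13 → USB stick 3 (new)  [load 13/19]
  11 → USB stick 4 (new)  [load 11/19]
  4 → USB stick 1  [load 18/19]
  5 → USB stick 2  [load 16/19]
  3 → USB stick 2  [load 19/19]
  5 → USB stick 3  [load 18/19]
  2 → USB stick 4  [load 13/19]
  3 → USB stick 4  [load 16/19]
  10 → USB stick 5 (new)  [load 10/19]
5 USB sticks opened.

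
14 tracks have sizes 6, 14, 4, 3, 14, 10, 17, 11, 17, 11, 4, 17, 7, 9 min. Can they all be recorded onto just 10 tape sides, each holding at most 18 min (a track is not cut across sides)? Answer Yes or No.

Yes

A valid assignment using 9 tape sides:
  side 1: 17 = 17
  side 2: 17 = 17
  side 3: 17 = 17
  side 4: 14 + 4 = 18
  side 5: 14 + 4 = 18
  side 6: 11 + 7 = 18
  side 7: 11 + 6 = 17
  side 8: 10 + 3 = 13
  side 9: 9 = 9
That uses only 9 ≤ 10, so 10 tape sides are enough.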